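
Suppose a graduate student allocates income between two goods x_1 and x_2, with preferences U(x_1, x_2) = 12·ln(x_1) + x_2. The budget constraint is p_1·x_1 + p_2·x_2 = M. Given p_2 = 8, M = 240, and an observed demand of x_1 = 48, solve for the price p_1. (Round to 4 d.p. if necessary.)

p_1 = 2

Set MRS = p_1/p_2: (12/x_1)/1 = p_1/p_2.
So x_1*(p_1,p_2) = 12·p_2/p_1, independent of income; and x_2* = (M − 12·p_2)/p_2.
Set x_1* = 48 in the demand function and solve for p_1: p_1 = 2.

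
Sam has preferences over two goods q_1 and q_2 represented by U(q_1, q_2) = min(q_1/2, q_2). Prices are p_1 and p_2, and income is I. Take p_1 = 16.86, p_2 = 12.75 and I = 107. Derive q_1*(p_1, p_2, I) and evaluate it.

q_1* = 4.6051

Leontief preferences: the optimum is at the kink where q_1/2 = q_2/1, i.e. q_2 = (1/2)·q_1.
Budget: p_1·q_1 + p_2·(1/2)·q_1 = I, so (2·p_1 + p_2)·q_1 = 2·I.
Demand: q_1*(p_1,p_2,I) = 2·I/(2·p_1 + p_2), q_2* = I/(2·p_1 + p_2).
Here 2·16.86 + 12.75 = 46.47, giving q_1* = 4.6051.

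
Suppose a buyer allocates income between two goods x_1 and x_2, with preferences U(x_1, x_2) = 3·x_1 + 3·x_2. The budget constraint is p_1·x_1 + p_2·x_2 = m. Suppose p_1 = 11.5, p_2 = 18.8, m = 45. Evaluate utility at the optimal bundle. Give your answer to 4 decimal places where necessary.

Perfect substitutes: compare marginal utility per dollar. 3/p_1 vs 3/p_2 → 0.2609 vs 0.1596.
x_1 gives more utility per dollar, so spend all income on x_1: x_1* = m/p_1, x_2* = 0.
Numerically: x_1* = 3.913, x_2* = 0.
Utility at the optimum: U(3.913, 0) = 11.7391.

V = 11.7391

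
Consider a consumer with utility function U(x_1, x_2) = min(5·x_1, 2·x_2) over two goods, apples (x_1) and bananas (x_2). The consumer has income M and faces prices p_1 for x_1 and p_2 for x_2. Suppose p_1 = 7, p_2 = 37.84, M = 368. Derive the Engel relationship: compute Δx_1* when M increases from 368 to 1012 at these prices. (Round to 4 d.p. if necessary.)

Δx_1* = 6.3386

Leontief preferences: the optimum is at the kink where x_1/2 = x_2/5, i.e. x_2 = (5/2)·x_1.
Budget: p_1·x_1 + p_2·(5/2)·x_1 = M, so (2·p_1 + 5·p_2)·x_1 = 2·M.
Demand: x_1*(p_1,p_2,M) = 2·M/(2·p_1 + 5·p_2), x_2* = 5·M/(2·p_1 + 5·p_2).
Here 2·7 + 5·37.84 = 203.2, giving x_1* = 3.622.
At M' = 1012: x_1* = 9.9606. Change: 9.9606 − 3.622 = 6.3386.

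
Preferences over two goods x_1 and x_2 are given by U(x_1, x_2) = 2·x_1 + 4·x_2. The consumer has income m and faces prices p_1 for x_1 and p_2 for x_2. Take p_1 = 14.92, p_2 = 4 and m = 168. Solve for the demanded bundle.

Perfect substitutes: compare marginal utility per dollar. 2/p_1 vs 4/p_2 → 0.134 vs 1.
x_2 gives more utility per dollar, so spend all income on x_2: x_2* = m/p_2, x_1* = 0.
Numerically: x_1* = 0, x_2* = 42.

x_1* = 0, x_2* = 42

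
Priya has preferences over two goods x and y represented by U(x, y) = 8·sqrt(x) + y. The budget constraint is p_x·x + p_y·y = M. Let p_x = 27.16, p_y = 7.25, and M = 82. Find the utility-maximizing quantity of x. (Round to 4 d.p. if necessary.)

Utility is quasi-linear in y; the FOC for x is 4/√x = p_x/p_y.
Solve: √x = 4·p_y/p_x, so x*(p_x,p_y) = (4·p_y/p_x)², and y* = (M − p_x·x*)/p_y.
Plugging in: x* = (4·7.25/27.16)² = 1.1401.

x* = 1.1401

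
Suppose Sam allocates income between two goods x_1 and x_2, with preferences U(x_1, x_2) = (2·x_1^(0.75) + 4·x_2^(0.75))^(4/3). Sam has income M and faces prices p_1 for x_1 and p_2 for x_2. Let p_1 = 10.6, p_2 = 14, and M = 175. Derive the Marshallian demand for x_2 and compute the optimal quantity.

MU_x_1 ∝ 2·x_1^(-0.25), MU_x_2 ∝ 4·x_2^(-0.25), so MRS = (1/2)·(x_2/x_1)^(0.25) = p_1/p_2.
Solve for the ratio: x_2/x_1 = [2·p_1/p_2]^(4).
With the ratio pinned down, the budget gives x_1* = M/(p_1 + p_2·(x_2/x_1)) and x_2* = (x_2/x_1)·x_1*.
Numerically x_2/x_1 = 5.25813, so x_1* = 175/(10.6 + 14·5.25813) = 2.078 and x_2* = 5.25813·2.078 = 10.9266.

x_2* = 10.9266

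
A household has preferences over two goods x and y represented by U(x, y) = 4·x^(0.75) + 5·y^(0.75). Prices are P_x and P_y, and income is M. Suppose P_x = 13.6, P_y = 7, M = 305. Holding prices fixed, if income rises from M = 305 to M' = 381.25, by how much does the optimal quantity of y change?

Δy* = 10.3167

MU_x ∝ 4·x^(-0.25), MU_y ∝ 5·y^(-0.25), so MRS = (4/5)·(y/x)^(0.25) = P_x/P_y.
Solve for the ratio: y/x = [(5/4)·P_x/P_y]^(4).
Substitute y = (y/x)·x into the budget: x* = M/(P_x + P_y·(y/x)).
Numerically y/x = 34.785923, so x* = 305/(13.6 + 7·34.785923) = 1.1863 and y* = 34.785923·1.1863 = 41.2666.
At M' = 381.25: y* = 51.5833. Change: 51.5833 − 41.2666 = 10.3167.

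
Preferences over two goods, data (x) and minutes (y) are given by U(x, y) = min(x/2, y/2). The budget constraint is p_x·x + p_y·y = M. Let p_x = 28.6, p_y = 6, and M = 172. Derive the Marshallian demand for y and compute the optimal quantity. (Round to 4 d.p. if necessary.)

y* = 4.9711

With perfect complements, no substitution: consume in ratio x:y = 2:2.
Budget: p_x·x + p_y·x = M, so (2·p_x + 2·p_y)·x = 2·M.
Demand: x*(p_x,p_y,M) = 2·M/(2·p_x + 2·p_y), y* = 2·M/(2·p_x + 2·p_y).
Here 2·28.6 + 2·6 = 69.2, giving y* = 4.9711.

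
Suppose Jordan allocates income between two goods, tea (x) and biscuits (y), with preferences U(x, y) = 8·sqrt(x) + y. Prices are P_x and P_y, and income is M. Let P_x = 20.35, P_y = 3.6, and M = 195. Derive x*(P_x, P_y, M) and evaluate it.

Utility is quasi-linear in y; the FOC for x is 4/√x = P_x/P_y.
Thus x* = (4·P_y/P_x)² — independent of M — with the rest of income spent on y.
Plugging in: x* = (4·3.6/20.35)² = 0.5007.

x* = 0.5007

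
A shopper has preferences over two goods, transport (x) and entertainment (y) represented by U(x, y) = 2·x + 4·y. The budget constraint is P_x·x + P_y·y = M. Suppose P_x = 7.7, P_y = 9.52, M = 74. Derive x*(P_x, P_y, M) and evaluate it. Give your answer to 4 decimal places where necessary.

x* = 0

Perfect substitutes: compare marginal utility per dollar. 2/P_x vs 4/P_y → 0.2597 vs 0.4202.
y gives more utility per dollar, so spend all income on y: y* = M/P_y, x* = 0.
Numerically: x* = 0, y* = 7.7731.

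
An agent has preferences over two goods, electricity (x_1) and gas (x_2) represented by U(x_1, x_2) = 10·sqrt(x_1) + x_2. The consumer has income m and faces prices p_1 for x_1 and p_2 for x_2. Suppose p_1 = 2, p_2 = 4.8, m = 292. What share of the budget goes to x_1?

share on x_1 = 0.9863

Solve: √x_1 = 5·p_2/p_1, so x_1*(p_1,p_2) = (5·p_2/p_1)², and x_2* = (m − p_1·x_1*)/p_2.
Plugging in: x_1* = (5·4.8/2)² = 144, x_2* = 0.8333.
Expenditure on x_1: 2·144 = 288; share = 0.9863.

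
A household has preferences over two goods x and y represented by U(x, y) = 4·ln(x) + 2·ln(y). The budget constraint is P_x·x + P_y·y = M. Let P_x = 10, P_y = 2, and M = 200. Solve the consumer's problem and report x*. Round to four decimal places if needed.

The MRS is 2·y/x. Set MRS = P_x/P_y.
Rearranging, P_y·y = (1/2)·P_x·x. Substituting into the budget gives P_x·x·(1 + (1/2)) = M.
Demand: x*(P_x,P_y,M) = 2/3·M/P_x and y* = 1/3·M/P_y.
At P_x=10, P_y=2, M=200: x* = 2/3·200/10 = 13.3333.

x* = 13.3333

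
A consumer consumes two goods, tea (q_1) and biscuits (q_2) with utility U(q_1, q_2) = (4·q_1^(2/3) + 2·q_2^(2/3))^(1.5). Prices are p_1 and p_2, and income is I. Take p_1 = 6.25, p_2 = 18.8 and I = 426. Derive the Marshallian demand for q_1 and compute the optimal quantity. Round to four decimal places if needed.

From the CES first-order condition, 2·(q_2/q_1)^(1/3) = p_1/p_2.
Solve for the ratio: q_2/q_1 = [(1/2)·p_1/p_2]^(3).
With the ratio pinned down, the budget gives q_1* = I/(p_1 + p_2·(q_2/q_1)) and q_2* = (q_2/q_1)·q_1*.
Numerically q_2/q_1 = 0.004593, so q_1* = 426/(6.25 + 18.8·0.004593) = 67.2312.

q_1* = 67.2312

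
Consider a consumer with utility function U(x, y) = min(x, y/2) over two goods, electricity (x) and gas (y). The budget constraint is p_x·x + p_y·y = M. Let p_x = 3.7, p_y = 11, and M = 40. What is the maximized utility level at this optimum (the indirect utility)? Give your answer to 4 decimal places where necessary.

Leontief preferences: the optimum is at the kink where x/1 = y/2, i.e. y = 2·x.
Budget: p_x·x + p_y·2·x = M, so (p_x + 2·p_y)·x = M.
Demand: x*(p_x,p_y,M) = M/(p_x + 2·p_y), y* = 2·M/(p_x + 2·p_y).
Here 3.7 + 2·11 = 25.7, giving x* = 1.5564 and y* = 3.1128.
Utility at the optimum: U(1.5564, 3.1128) = 1.5564.

V = 1.5564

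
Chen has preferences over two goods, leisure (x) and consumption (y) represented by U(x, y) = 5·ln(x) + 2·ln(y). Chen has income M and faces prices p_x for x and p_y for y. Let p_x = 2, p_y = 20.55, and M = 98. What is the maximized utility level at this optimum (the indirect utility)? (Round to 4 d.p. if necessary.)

V = 18.3954

Tangency: MRS = (5/2)·y/x = p_x/p_y.
Rearranging, p_y·y = (2/5)·p_x·x. Substituting into the budget gives p_x·x·(1 + (2/5)) = M.
Demand: x*(p_x,p_y,M) = 5/7·M/p_x and y* = 2/7·M/p_y.
At p_x=2, p_y=20.55, M=98: x* = 5/7·98/2 = 35, y* = 1.3625.
Utility at the optimum: U(35, 1.3625) = 18.3954.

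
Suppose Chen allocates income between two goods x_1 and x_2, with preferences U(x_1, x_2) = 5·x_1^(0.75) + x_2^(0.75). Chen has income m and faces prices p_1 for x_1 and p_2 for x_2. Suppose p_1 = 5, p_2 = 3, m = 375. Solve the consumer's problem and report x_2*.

x_2* = 0.9191

Numerically x_2/x_1 = 0.012346, so x_1* = 375/(5 + 3·0.012346) = 74.4485 and x_2* = 0.012346·74.4485 = 0.9191.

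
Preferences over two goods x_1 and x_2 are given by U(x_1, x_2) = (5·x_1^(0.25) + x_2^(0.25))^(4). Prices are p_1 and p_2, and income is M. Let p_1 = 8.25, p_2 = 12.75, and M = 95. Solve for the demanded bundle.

From the CES first-order condition, 5·(x_2/x_1)^(0.75) = p_1/p_2.
Solve for the ratio: x_2/x_1 = [(1/5)·p_1/p_2]^(4/3).
With the ratio pinned down, the budget gives x_1* = M/(p_1 + p_2·(x_2/x_1)) and x_2* = (x_2/x_1)·x_1*.
Numerically x_2/x_1 = 0.065458, so x_1* = 95/(8.25 + 12.75·0.065458) = 10.4573 and x_2* = 0.065458·10.4573 = 0.6845.

x_1* = 10.4573, x_2* = 0.6845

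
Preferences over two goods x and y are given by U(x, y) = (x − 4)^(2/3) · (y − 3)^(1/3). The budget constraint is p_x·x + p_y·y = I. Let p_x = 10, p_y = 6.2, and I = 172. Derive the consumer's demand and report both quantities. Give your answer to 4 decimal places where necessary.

x* = 11.56, y* = 9.0968

Let x' = x−4, y' = y−3. MRS = 2·y'/x' = p_x/p_y.
After buying the subsistence bundle (4, 3), a share 2/3 of the remaining income goes to x: x* = 4 + 2/3·(I − 4p_x − 3p_y)/p_x.
Discretionary income = 172 − 4·10 − 3·6.2 = 113.4; x* = 4 + 2/3·113.4/10 = 11.56; y* = 3 + 1/3·113.4/6.2 = 9.0968.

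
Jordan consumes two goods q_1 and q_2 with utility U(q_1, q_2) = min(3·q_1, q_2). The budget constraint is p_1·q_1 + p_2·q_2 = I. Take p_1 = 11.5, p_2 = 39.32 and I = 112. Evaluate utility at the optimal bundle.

V = 2.5954

Here 11.5 + 3·39.32 = 129.46, giving q_1* = 0.8651 and q_2* = 2.5954.
Utility at the optimum: U(0.8651, 2.5954) = 2.5954.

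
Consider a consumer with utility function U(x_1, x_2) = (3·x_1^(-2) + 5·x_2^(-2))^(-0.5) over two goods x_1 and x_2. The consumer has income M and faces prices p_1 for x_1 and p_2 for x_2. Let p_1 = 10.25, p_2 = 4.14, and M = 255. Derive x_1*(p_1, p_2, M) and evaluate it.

x_1* = 15.0974

MU_x_1 ∝ 3·x_1^(-3), MU_x_2 ∝ 5·x_2^(-3), so MRS = (3/5)·(x_2/x_1)^(3) = p_1/p_2.
Solve for the ratio: x_2/x_1 = [(5/3)·p_1/p_2]^(1/3).
Substitute x_2 = (x_2/x_1)·x_1 into the budget: x_1* = M/(p_1 + p_2·(x_2/x_1)).
Numerically x_2/x_1 = 1.60395, so x_1* = 255/(10.25 + 4.14·1.60395) = 15.0974.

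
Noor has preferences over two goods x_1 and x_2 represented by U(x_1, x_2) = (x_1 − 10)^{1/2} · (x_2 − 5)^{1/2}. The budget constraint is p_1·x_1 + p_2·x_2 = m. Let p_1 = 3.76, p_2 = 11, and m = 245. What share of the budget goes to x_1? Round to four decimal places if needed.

This is Cobb-Douglas in (x_1−10, x_2−5): tangency gives 0.5·p_2·(x_2−5) = 0.5·p_1·(x_1−10).
After buying the subsistence bundle (10, 5), a share 0.5 of the remaining income goes to x_1: x_1* = 10 + 0.5·(m − 10p_1 − 5p_2)/p_1.
Discretionary income = 245 − 10·3.76 − 5·11 = 152.4; x_1* = 10 + 0.5·152.4/3.76 = 30.266; x_2* = 5 + 0.5·152.4/11 = 11.9273.
Expenditure on x_1: 3.76·30.266 = 113.8; share = 0.4645.

share on x_1 = 0.4645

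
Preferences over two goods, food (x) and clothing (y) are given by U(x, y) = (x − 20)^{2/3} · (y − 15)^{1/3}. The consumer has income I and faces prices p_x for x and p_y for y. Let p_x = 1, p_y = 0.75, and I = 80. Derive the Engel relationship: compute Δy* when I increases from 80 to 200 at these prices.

Δy* = 53.3333

MRS = 2·(y−15)/(x−20). Tangency with p_x/p_y gives y−15 = (1/2)·(p_x/p_y)·(x−20).
After buying the subsistence bundle (20, 15), a share 2/3 of the remaining income goes to x: x* = 20 + 2/3·(I − 20p_x − 15p_y)/p_x.
Discretionary income = 80 − 20·1 − 15·0.75 = 48.75; y* = 15 + 1/3·48.75/0.75 = 36.6667.
At I' = 200: y* = 90. Change: 90 − 36.6667 = 53.3333.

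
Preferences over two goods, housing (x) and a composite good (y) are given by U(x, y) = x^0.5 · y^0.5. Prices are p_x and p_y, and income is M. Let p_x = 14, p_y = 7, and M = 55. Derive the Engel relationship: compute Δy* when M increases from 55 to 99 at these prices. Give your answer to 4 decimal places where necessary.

Δy* = 3.1429

Tangency: MRS = y/x = p_x/p_y.
So 0.5·p_y·y = 0.5·p_x·x; combined with the budget, a share 0.5 of income goes to x.
Demand: x*(p_x,p_y,M) = 0.5·M/p_x and y* = 0.5·M/p_y.
At p_x=14, p_y=7, M=55: y* = 0.5·55/7 = 3.9286.
At M' = 99: y* = 7.0714. Change: 7.0714 − 3.9286 = 3.1429.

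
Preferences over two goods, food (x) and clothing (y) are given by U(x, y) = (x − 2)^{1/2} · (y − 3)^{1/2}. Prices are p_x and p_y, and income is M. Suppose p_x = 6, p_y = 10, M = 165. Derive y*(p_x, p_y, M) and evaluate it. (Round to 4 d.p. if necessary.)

After buying the subsistence bundle (2, 3), a share 0.5 of the remaining income goes to x: x* = 2 + 0.5·(M − 2p_x − 3p_y)/p_x.
Discretionary income = 165 − 2·6 − 3·10 = 123; y* = 3 + 0.5·123/10 = 9.15.

y* = 9.15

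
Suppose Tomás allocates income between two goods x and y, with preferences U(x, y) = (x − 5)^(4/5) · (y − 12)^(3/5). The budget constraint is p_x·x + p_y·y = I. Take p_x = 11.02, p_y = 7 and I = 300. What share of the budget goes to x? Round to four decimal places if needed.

share on x = 0.4901

This is Cobb-Douglas in (x−5, y−12): tangency gives 0.8·p_y·(y−12) = 0.6·p_x·(x−5).
After buying the subsistence bundle (5, 12), a share 4/7 of the remaining income goes to x: x* = 5 + 4/7·(I − 5p_x − 12p_y)/p_x.
Discretionary income = 300 − 5·11.02 − 12·7 = 160.9; x* = 5 + 4/7·160.9/11.02 = 13.3433; y* = 12 + 3/7·160.9/7 = 21.851.
Expenditure on x: 11.02·13.3433 = 147.0429; share = 0.4901.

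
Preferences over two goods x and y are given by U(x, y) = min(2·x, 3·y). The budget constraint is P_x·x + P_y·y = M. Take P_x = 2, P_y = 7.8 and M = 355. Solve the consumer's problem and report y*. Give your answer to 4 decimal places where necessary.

y* = 32.8704

With perfect complements, no substitution: consume in ratio x:y = 3:2.
Budget: P_x·x + P_y·(2/3)·x = M, so (3·P_x + 2·P_y)·x = 3·M.
Demand: x*(P_x,P_y,M) = 3·M/(3·P_x + 2·P_y), y* = 2·M/(3·P_x + 2·P_y).
Here 3·2 + 2·7.8 = 21.6, giving y* = 32.8704.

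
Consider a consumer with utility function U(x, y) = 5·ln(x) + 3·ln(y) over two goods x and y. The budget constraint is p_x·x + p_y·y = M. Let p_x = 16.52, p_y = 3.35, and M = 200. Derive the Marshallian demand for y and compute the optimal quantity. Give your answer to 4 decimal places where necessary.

MU_x/MU_y = (5·y)/(3·x); tangency sets this equal to p_x/p_y.
So 5·p_y·y = 3·p_x·x; combined with the budget, a share 0.625 of income goes to x.
Demand: x*(p_x,p_y,M) = 0.625·M/p_x and y* = 0.375·M/p_y.
At p_x=16.52, p_y=3.35, M=200: y* = 0.375·200/3.35 = 22.3881.

y* = 22.3881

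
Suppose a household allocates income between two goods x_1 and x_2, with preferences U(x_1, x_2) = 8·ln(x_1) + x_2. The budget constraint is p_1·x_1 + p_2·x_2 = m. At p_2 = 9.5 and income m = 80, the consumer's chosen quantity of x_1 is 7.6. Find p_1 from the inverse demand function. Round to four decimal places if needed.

Set MRS = p_1/p_2: (8/x_1)/1 = p_1/p_2.
So x_1*(p_1,p_2) = 8·p_2/p_1, independent of income; and x_2* = (m − 8·p_2)/p_2.
Set x_1* = 7.6 in the demand function and solve for p_1: p_1 = 10.

p_1 = 10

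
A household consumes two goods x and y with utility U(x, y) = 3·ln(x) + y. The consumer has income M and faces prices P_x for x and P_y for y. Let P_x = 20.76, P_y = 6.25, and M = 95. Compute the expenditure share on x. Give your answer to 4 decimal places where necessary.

Set MRS = P_x/P_y: (3/x)/1 = P_x/P_y.
So x*(P_x,P_y) = 3·P_y/P_x, independent of income; and y* = (M − 3·P_y)/P_y.
At the given prices: x* = 3·6.25/20.76 = 0.9032, and y* = 12.2.
Expenditure on x: 20.76·0.9032 = 18.75; share = 0.1974.

share on x = 0.1974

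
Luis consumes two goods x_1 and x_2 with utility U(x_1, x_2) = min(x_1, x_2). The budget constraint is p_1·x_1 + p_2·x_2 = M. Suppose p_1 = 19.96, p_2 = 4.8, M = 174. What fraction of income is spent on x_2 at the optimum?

share on x_2 = 0.1939

With perfect complements, no substitution: consume in ratio x_1:x_2 = 1:1.
Budget: p_1·x_1 + p_2·x_1 = M, so (p_1 + p_2)·x_1 = M.
Demand: x_1*(p_1,p_2,M) = M/(p_1 + p_2), x_2* = M/(p_1 + p_2).
Here 19.96 + 4.8 = 24.76, giving x_1* = 7.0275 and x_2* = 7.0275.
Expenditure on x_2: 4.8·7.0275 = 33.7318; share = 0.1939.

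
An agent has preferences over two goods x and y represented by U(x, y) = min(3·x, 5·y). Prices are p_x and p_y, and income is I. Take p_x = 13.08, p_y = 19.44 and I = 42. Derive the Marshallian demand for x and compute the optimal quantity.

Demand: x*(p_x,p_y,I) = 5·I/(5·p_x + 3·p_y), y* = 3·I/(5·p_x + 3·p_y).
Here 5·13.08 + 3·19.44 = 123.72, giving x* = 1.6974.

x* = 1.6974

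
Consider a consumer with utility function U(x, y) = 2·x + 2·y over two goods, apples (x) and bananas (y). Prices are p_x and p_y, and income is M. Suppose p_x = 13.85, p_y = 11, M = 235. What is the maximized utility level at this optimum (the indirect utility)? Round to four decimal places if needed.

V = 42.7273

Perfect substitutes: compare marginal utility per dollar. 2/p_x vs 2/p_y → 0.1444 vs 0.1818.
y gives more utility per dollar, so spend all income on y: y* = M/p_y, x* = 0.
Numerically: x* = 0, y* = 21.3636.
Utility at the optimum: U(0, 21.3636) = 42.7273.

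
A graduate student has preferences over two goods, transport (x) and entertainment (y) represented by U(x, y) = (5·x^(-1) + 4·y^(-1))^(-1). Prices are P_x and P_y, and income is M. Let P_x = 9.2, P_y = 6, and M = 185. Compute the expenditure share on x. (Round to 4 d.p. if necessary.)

MU_x ∝ 5·x^(-2), MU_y ∝ 4·y^(-2), so MRS = (5/4)·(y/x)^(2) = P_x/P_y.
Hence y/x = ((4/5)·P_x/P_y)^(1/(2)), i.e. raised to the 0.5 power.
Substitute y = (y/x)·x into the budget: x* = M/(P_x + P_y·(y/x)).
Numerically y/x = 1.10755, so x* = 185/(9.2 + 6·1.10755) = 11.6754 and y* = 1.10755·11.6754 = 12.9311.
Expenditure on x: 9.2·11.6754 = 107.4136; share = 0.5806.

share on x = 0.5806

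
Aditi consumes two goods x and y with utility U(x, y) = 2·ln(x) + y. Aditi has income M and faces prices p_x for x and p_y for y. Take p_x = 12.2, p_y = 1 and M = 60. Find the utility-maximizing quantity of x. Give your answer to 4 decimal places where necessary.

x* = 0.1639

Set MRS = p_x/p_y: (2/x)/1 = p_x/p_y.
So x*(p_x,p_y) = 2·p_y/p_x, independent of income; and y* = (M − 2·p_y)/p_y.
At the given prices: x* = 2·1/12.2 = 0.1639.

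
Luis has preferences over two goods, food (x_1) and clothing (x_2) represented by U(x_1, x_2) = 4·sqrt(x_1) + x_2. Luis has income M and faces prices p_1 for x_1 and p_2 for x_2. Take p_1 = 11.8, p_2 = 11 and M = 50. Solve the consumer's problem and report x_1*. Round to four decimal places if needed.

x_1* = 3.476

MU_x_1 = 2/√x_1, MU_x_2 = 1. Tangency: 2/√x_1 = p_1/p_2.
Solve: √x_1 = 2·p_2/p_1, so x_1*(p_1,p_2) = (2·p_2/p_1)², and x_2* = (M − p_1·x_1*)/p_2.
Plugging in: x_1* = (2·11/11.8)² = 3.476.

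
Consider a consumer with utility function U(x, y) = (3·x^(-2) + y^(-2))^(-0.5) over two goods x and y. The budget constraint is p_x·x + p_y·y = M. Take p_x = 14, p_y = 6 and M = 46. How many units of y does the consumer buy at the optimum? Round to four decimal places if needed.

Numerically y/x = 0.919641, so x* = 46/(14 + 6·0.919641) = 2.3568 and y* = 0.919641·2.3568 = 2.1674.

y* = 2.1674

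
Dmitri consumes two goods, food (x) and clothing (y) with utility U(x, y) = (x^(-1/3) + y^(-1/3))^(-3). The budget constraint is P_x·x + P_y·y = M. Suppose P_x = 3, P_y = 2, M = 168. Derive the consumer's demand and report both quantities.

x* = 29.4179, y* = 39.8731

MRS = MU_x/MU_y = (y/x)^(4/3). Set equal to P_x/P_y.
Hence y/x = (P_x/P_y)^(1/(4/3)), i.e. raised to the 0.75 power.
With the ratio pinned down, the budget gives x* = M/(P_x + P_y·(y/x)) and y* = (y/x)·x*.
Numerically y/x = 1.355403, so x* = 168/(3 + 2·1.355403) = 29.4179 and y* = 1.355403·29.4179 = 39.8731.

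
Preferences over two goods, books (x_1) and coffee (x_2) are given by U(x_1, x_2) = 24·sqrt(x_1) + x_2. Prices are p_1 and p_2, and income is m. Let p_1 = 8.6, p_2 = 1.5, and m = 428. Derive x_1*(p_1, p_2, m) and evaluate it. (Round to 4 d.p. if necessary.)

x_1* = 4.3807

Set MRS = p_1/p_2: 12·x_1^(−1/2) = p_1/p_2.
Thus x_1* = (12·p_2/p_1)² — independent of m — with the rest of income spent on x_2.
Plugging in: x_1* = (12·1.5/8.6)² = 4.3807.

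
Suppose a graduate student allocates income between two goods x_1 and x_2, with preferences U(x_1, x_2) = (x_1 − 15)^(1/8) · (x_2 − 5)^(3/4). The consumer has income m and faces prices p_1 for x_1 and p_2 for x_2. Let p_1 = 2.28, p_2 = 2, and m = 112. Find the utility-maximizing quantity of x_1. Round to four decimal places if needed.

x_1* = 19.2481

MRS = (1/6)·(x_2−5)/(x_1−15). Tangency with p_1/p_2 gives x_2−5 = 6·(p_1/p_2)·(x_1−15).
After buying the subsistence bundle (15, 5), a share 1/7 of the remaining income goes to x_1: x_1* = 15 + 1/7·(m − 15p_1 − 5p_2)/p_1.
Discretionary income = 112 − 15·2.28 − 5·2 = 67.8; x_1* = 15 + 1/7·67.8/2.28 = 19.2481.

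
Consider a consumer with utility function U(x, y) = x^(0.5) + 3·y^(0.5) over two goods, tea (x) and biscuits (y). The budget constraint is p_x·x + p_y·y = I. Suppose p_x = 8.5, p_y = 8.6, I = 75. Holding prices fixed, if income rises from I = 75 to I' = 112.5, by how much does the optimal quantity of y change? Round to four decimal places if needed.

Substitute y = (y/x)·x into the budget: x* = I/(p_x + p_y·(y/x)).
Numerically y/x = 8.791915, so x* = 75/(8.5 + 8.6·8.791915) = 0.8917 and y* = 8.791915·0.8917 = 7.8396.
At I' = 112.5: y* = 11.7594. Change: 11.7594 − 7.8396 = 3.9198.

Δy* = 3.9198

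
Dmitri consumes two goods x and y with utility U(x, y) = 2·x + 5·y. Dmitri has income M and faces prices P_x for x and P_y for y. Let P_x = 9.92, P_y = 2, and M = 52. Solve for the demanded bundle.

y gives more utility per dollar, so spend all income on y: y* = M/P_y, x* = 0.
Numerically: x* = 0, y* = 26.

x* = 0, y* = 26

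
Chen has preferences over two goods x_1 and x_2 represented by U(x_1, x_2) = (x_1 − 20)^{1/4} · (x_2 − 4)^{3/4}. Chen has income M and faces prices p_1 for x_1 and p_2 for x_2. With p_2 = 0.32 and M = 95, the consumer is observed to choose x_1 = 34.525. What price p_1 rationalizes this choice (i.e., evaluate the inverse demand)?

This is Cobb-Douglas in (x_1−20, x_2−4): tangency gives 0.25·p_2·(x_2−4) = 0.75·p_1·(x_1−20).
Substituting into the budget: x_1* = 20 + 0.25·(M − 20·p_1 − 4·p_2)/p_1, and x_2* = 4 + 0.75·(…)/p_2.
Set x_1* = 34.525 in the demand function and solve for p_1: p_1 = 1.2.

p_1 = 1.2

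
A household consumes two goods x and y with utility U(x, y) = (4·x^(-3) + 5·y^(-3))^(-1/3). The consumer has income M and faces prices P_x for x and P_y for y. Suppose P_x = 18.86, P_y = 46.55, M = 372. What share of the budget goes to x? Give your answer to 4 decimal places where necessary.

MU_x ∝ 4·x^(-4), MU_y ∝ 5·y^(-4), so MRS = (4/5)·(y/x)^(4) = P_x/P_y.
Solve for the ratio: y/x = [(5/4)·P_x/P_y]^(0.25).
With the ratio pinned down, the budget gives x* = M/(P_x + P_y·(y/x)) and y* = (y/x)·x*.
Numerically y/x = 0.843593, so x* = 372/(18.86 + 46.55·0.843593) = 6.3995 and y* = 0.843593·6.3995 = 5.3986.
Expenditure on x: 18.86·6.3995 = 120.6952; share = 0.3244.

share on x = 0.3244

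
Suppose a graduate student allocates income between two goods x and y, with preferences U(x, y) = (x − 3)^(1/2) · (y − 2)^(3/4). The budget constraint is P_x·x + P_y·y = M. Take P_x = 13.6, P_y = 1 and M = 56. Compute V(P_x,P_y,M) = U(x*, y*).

V = 2.9417

This is Cobb-Douglas in (x−3, y−2): tangency gives 0.5·P_y·(y−2) = 0.75·P_x·(x−3).
After buying the subsistence bundle (3, 2), a share 0.4 of the remaining income goes to x: x* = 3 + 0.4·(M − 3P_x − 2P_y)/P_x.
Discretionary income = 56 − 3·13.6 − 2·1 = 13.2; x* = 3 + 0.4·13.2/13.6 = 3.3882; y* = 2 + 0.6·13.2/1 = 9.92.
Utility at the optimum: U(3.3882, 9.92) = 2.9417.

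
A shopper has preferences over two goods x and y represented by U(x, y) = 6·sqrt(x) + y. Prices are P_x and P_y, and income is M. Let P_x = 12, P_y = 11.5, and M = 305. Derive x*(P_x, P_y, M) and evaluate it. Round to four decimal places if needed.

x* = 8.2656

MU_x = 3/√x, MU_y = 1. Tangency: 3/√x = P_x/P_y.
Thus x* = (3·P_y/P_x)² — independent of M — with the rest of income spent on y.
Plugging in: x* = (3·11.5/12)² = 8.2656.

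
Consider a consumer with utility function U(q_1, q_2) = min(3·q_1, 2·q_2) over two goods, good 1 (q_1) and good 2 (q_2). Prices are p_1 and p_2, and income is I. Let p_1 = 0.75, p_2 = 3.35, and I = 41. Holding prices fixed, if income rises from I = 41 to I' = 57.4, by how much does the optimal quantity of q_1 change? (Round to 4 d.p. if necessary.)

With perfect complements, no substitution: consume in ratio q_1:q_2 = 2:3.
Budget: p_1·q_1 + p_2·(3/2)·q_1 = I, so (2·p_1 + 3·p_2)·q_1 = 2·I.
Demand: q_1*(p_1,p_2,I) = 2·I/(2·p_1 + 3·p_2), q_2* = 3·I/(2·p_1 + 3·p_2).
Here 2·0.75 + 3·3.35 = 11.55, giving q_1* = 7.0996.
At I' = 57.4: q_1* = 9.9394. Change: 9.9394 − 7.0996 = 2.8398.

Δq_1* = 2.8398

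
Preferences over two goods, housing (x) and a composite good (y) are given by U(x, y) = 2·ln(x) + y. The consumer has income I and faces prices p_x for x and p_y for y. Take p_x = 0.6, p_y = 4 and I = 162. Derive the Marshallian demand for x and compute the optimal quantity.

Set MRS = p_x/p_y: (2/x)/1 = p_x/p_y.
So x*(p_x,p_y) = 2·p_y/p_x, independent of income; and y* = (I − 2·p_y)/p_y.
At the given prices: x* = 2·4/0.6 = 13.3333.

x* = 13.3333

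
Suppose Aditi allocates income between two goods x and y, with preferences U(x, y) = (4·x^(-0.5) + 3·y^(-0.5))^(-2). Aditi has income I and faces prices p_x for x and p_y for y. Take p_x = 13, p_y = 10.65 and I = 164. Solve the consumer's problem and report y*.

MRS = MU_x/MU_y = (4/3)·(y/x)^(1.5). Set equal to p_x/p_y.
Solve for the ratio: y/x = [(3/4)·p_x/p_y]^(2/3).
Substitute y = (y/x)·x into the budget: x* = I/(p_x + p_y·(y/x)).
Numerically y/x = 0.942837, so x* = 164/(13 + 10.65·0.942837) = 7.1177 and y* = 0.942837·7.1177 = 6.7108.

y* = 6.7108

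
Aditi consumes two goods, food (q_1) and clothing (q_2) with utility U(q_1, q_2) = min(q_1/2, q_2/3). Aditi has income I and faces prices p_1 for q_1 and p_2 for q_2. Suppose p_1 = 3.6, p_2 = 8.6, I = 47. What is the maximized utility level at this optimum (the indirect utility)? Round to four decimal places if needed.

V = 1.4242

Leontief preferences: the optimum is at the kink where q_1/2 = q_2/3, i.e. q_2 = (3/2)·q_1.
Budget: p_1·q_1 + p_2·(3/2)·q_1 = I, so (2·p_1 + 3·p_2)·q_1 = 2·I.
Demand: q_1*(p_1,p_2,I) = 2·I/(2·p_1 + 3·p_2), q_2* = 3·I/(2·p_1 + 3·p_2).
Here 2·3.6 + 3·8.6 = 33, giving q_1* = 2.8485 and q_2* = 4.2727.
Utility at the optimum: U(2.8485, 4.2727) = 1.4242.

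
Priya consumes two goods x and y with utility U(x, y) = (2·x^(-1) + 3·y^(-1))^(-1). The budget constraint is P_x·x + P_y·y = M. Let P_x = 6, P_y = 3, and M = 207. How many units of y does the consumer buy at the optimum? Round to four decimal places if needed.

MU_x ∝ 2·x^(-2), MU_y ∝ 3·y^(-2), so MRS = (2/3)·(y/x)^(2) = P_x/P_y.
Hence y/x = ((3/2)·P_x/P_y)^(1/(2)), i.e. raised to the 0.5 power.
Substitute y = (y/x)·x into the budget: x* = M/(P_x + P_y·(y/x)).
Numerically y/x = 1.732051, so x* = 207/(6 + 3·1.732051) = 18.4885 and y* = 1.732051·18.4885 = 32.023.

y* = 32.023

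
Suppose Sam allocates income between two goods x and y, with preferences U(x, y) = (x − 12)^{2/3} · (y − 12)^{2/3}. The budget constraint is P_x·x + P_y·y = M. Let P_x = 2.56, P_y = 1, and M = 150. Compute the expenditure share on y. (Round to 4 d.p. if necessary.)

After buying the subsistence bundle (12, 12), a share 0.5 of the remaining income goes to x: x* = 12 + 0.5·(M − 12P_x − 12P_y)/P_x.
Discretionary income = 150 − 12·2.56 − 12·1 = 107.28; x* = 12 + 0.5·107.28/2.56 = 32.9531; y* = 12 + 0.5·107.28/1 = 65.64.
Expenditure on y: 1·65.64 = 65.64; share = 0.4376.

share on y = 0.4376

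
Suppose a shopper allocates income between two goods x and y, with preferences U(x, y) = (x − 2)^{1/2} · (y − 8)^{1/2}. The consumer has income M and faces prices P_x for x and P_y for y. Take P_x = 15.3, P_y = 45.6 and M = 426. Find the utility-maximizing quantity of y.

y* = 8.3355

Substituting into the budget: x* = 2 + 0.5·(M − 2·P_x − 8·P_y)/P_x, and y* = 8 + 0.5·(…)/P_y.
Discretionary income = 426 − 2·15.3 − 8·45.6 = 30.6; y* = 8 + 0.5·30.6/45.6 = 8.3355.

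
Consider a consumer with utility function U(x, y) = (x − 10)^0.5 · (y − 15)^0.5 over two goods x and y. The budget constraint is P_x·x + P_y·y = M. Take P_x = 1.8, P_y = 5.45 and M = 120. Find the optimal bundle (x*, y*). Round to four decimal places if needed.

x* = 15.625, y* = 16.8578

MRS = (y−15)/(x−10). Tangency with P_x/P_y gives y−15 = (P_x/P_y)·(x−10).
Substituting into the budget: x* = 10 + 0.5·(M − 10·P_x − 15·P_y)/P_x, and y* = 15 + 0.5·(…)/P_y.
Discretionary income = 120 − 10·1.8 − 15·5.45 = 20.25; x* = 10 + 0.5·20.25/1.8 = 15.625; y* = 15 + 0.5·20.25/5.45 = 16.8578.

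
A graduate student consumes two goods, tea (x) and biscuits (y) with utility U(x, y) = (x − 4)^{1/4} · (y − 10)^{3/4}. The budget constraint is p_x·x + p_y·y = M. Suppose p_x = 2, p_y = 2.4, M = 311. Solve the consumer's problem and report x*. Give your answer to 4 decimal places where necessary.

Let x' = x−4, y' = y−10. MRS = (1/3)·y'/x' = p_x/p_y.
After buying the subsistence bundle (4, 10), a share 0.25 of the remaining income goes to x: x* = 4 + 0.25·(M − 4p_x − 10p_y)/p_x.
Discretionary income = 311 − 4·2 − 10·2.4 = 279; x* = 4 + 0.25·279/2 = 38.875.

x* = 38.875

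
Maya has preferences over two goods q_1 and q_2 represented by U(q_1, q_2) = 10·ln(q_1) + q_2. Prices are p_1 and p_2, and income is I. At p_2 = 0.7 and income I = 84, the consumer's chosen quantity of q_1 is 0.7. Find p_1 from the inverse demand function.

MU_q_1 = 10/q_1, MU_q_2 = 1. Tangency: 10/q_1 = p_1/p_2.
So q_1*(p_1,p_2) = 10·p_2/p_1, independent of income; and q_2* = (I − 10·p_2)/p_2.
Set q_1* = 0.7 in the demand function and solve for p_1: p_1 = 10.

p_1 = 10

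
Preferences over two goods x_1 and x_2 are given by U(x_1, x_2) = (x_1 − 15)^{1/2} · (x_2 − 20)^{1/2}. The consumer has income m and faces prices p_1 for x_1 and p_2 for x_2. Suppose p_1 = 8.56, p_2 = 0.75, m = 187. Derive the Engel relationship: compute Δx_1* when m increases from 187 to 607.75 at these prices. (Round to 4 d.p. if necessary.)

Δx_1* = 24.5765

Discretionary income = 187 − 15·8.56 − 20·0.75 = 43.6; x_1* = 15 + 0.5·43.6/8.56 = 17.5467.
At m' = 607.75: x_1* = 42.1232. Change: 42.1232 − 17.5467 = 24.5765.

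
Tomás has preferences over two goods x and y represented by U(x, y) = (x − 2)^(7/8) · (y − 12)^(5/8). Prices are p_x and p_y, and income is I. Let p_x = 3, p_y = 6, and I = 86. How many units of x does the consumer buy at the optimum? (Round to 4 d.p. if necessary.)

x* = 3.5556

MRS = (7/5)·(y−12)/(x−2). Tangency with p_x/p_y gives y−12 = (5/7)·(p_x/p_y)·(x−2).
Substituting into the budget: x* = 2 + 7/12·(I − 2·p_x − 12·p_y)/p_x, and y* = 12 + 5/12·(…)/p_y.
Discretionary income = 86 − 2·3 − 12·6 = 8; x* = 2 + 7/12·8/3 = 3.5556.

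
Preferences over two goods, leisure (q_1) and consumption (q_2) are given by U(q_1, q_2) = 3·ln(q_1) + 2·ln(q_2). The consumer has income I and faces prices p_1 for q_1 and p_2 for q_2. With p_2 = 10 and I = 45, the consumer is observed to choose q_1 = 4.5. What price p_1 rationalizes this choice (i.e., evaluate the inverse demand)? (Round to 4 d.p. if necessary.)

MU_q_1/MU_q_2 = (3·q_2)/(2·q_1); tangency sets this equal to p_1/p_2.
So 3·p_2·q_2 = 2·p_1·q_1; combined with the budget, a share 0.6 of income goes to q_1.
Demand: q_1*(p_1,p_2,I) = 0.6·I/p_1 and q_2* = 0.4·I/p_2.
Set q_1* = 4.5 in the demand function and solve for p_1: p_1 = 6.

p_1 = 6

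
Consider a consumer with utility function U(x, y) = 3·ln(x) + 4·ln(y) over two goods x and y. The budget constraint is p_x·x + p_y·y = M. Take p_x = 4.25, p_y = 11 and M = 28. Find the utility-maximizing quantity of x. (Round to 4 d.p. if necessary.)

x* = 2.8235

The MRS is (3/4)·y/x. Set MRS = p_x/p_y.
So 3·p_y·y = 4·p_x·x; combined with the budget, a share 3/7 of income goes to x.
Demand: x*(p_x,p_y,M) = 3/7·M/p_x and y* = 4/7·M/p_y.
At p_x=4.25, p_y=11, M=28: x* = 3/7·28/4.25 = 2.8235.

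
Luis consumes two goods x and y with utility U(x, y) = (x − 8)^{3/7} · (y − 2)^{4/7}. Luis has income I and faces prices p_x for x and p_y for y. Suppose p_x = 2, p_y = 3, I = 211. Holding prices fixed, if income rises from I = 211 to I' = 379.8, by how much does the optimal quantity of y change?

Discretionary income = 211 − 8·2 − 2·3 = 189; y* = 2 + 4/7·189/3 = 38.
At I' = 379.8: y* = 70.1524. Change: 70.1524 − 38 = 32.1524.

Δy* = 32.1524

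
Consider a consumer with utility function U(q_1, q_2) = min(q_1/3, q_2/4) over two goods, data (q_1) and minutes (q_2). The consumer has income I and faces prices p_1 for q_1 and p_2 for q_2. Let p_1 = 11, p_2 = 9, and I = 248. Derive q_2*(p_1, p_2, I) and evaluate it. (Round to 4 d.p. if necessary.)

With perfect complements, no substitution: consume in ratio q_1:q_2 = 3:4.
Budget: p_1·q_1 + p_2·(4/3)·q_1 = I, so (3·p_1 + 4·p_2)·q_1 = 3·I.
Demand: q_1*(p_1,p_2,I) = 3·I/(3·p_1 + 4·p_2), q_2* = 4·I/(3·p_1 + 4·p_2).
Here 3·11 + 4·9 = 69, giving q_2* = 14.3768.

q_2* = 14.3768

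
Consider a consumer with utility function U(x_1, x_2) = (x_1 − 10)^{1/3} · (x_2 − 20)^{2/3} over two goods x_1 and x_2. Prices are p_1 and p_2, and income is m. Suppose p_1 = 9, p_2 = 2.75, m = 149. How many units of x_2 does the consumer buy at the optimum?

Let x_1' = x_1−10, x_2' = x_2−20. MRS = (1/2)·x_2'/x_1' = p_1/p_2.
After buying the subsistence bundle (10, 20), a share 1/3 of the remaining income goes to x_1: x_1* = 10 + 1/3·(m − 10p_1 − 20p_2)/p_1.
Discretionary income = 149 − 10·9 − 20·2.75 = 4; x_2* = 20 + 2/3·4/2.75 = 20.9697.

x_2* = 20.9697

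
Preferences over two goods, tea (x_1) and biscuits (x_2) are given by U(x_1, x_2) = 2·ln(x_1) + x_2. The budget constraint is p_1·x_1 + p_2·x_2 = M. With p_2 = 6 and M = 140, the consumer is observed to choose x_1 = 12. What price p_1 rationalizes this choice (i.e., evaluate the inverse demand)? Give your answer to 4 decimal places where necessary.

Set MRS = p_1/p_2: (2/x_1)/1 = p_1/p_2.
So x_1*(p_1,p_2) = 2·p_2/p_1, independent of income; and x_2* = (M − 2·p_2)/p_2.
Set x_1* = 12 in the demand function and solve for p_1: p_1 = 1.

p_1 = 1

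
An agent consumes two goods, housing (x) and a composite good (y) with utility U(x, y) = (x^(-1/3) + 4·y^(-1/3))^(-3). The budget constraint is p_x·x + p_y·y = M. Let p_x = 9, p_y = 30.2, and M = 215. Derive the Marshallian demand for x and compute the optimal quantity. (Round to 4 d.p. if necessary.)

Substitute y = (y/x)·x into the budget: x* = M/(p_x + p_y·(y/x)).
Numerically y/x = 1.140832, so x* = 215/(9 + 30.2·1.140832) = 4.9479.

x* = 4.9479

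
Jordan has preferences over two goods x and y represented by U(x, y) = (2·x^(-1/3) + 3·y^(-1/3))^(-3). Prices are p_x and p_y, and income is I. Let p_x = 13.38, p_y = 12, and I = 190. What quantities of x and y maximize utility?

x* = 6.1234, y* = 9.0057

From the CES first-order condition, (2/3)·(y/x)^(4/3) = p_x/p_y.
Hence y/x = ((3/2)·p_x/p_y)^(1/(4/3)), i.e. raised to the 0.75 power.
Substitute y = (y/x)·x into the budget: x* = I/(p_x + p_y·(y/x)).
Numerically y/x = 1.470702, so x* = 190/(13.38 + 12·1.470702) = 6.1234 and y* = 1.470702·6.1234 = 9.0057.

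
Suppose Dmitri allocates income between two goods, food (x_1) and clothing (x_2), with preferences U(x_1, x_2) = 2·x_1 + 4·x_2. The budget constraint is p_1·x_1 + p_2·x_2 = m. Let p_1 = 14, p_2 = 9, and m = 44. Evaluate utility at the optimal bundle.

V = 19.5556

x_2 gives more utility per dollar, so spend all income on x_2: x_2* = m/p_2, x_1* = 0.
Numerically: x_1* = 0, x_2* = 4.8889.
Utility at the optimum: U(0, 4.8889) = 19.5556.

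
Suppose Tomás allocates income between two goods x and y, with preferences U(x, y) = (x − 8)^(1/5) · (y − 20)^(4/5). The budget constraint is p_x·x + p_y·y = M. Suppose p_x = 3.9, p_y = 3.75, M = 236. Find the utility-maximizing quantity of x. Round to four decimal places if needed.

Substituting into the budget: x* = 8 + 0.2·(M − 8·p_x − 20·p_y)/p_x, and y* = 20 + 0.8·(…)/p_y.
Discretionary income = 236 − 8·3.9 − 20·3.75 = 129.8; x* = 8 + 0.2·129.8/3.9 = 14.6564.

x* = 14.6564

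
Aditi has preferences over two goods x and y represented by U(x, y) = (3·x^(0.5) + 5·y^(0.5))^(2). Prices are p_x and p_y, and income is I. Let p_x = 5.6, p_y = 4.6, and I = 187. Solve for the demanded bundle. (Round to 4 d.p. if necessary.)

With the ratio pinned down, the budget gives x* = I/(p_x + p_y·(y/x)) and y* = (y/x)·x*.
Numerically y/x = 4.116782, so x* = 187/(5.6 + 4.6·4.116782) = 7.6211 and y* = 4.116782·7.6211 = 31.3743.

x* = 7.6211, y* = 31.3743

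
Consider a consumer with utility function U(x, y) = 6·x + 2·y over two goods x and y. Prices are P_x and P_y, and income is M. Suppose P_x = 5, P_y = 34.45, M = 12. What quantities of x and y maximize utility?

Perfect substitutes: compare marginal utility per dollar. 6/P_x vs 2/P_y → 1.2 vs 0.0581.
x gives more utility per dollar, so spend all income on x: x* = M/P_x, y* = 0.
Numerically: x* = 2.4, y* = 0.

x* = 2.4, y* = 0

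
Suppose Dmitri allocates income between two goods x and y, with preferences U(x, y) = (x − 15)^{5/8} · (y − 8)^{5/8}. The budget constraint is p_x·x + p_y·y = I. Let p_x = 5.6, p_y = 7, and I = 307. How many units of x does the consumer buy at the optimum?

x* = 29.9107

Discretionary income = 307 − 15·5.6 − 8·7 = 167; x* = 15 + 0.5·167/5.6 = 29.9107.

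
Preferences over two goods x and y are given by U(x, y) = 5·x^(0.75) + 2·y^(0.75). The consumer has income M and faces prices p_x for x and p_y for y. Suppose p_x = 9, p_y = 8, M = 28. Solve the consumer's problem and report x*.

MRS = MU_x/MU_y = (5/2)·(y/x)^(0.25). Set equal to p_x/p_y.
Hence y/x = ((2/5)·p_x/p_y)^(1/(0.25)), i.e. raised to the 4 power.
With the ratio pinned down, the budget gives x* = M/(p_x + p_y·(y/x)) and y* = (y/x)·x*.
Numerically y/x = 0.041006, so x* = 28/(9 + 8·0.041006) = 3.0017.

x* = 3.0017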